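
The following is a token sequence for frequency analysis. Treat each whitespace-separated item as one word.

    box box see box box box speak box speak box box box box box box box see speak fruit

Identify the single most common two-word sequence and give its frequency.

Bigram frequencies (highest first):
  box box: 9
  box see: 2
  box speak: 2
  speak box: 2
  see box: 1
  see speak: 1
  … (1 more, each ≤ 1)

"box box", 9 times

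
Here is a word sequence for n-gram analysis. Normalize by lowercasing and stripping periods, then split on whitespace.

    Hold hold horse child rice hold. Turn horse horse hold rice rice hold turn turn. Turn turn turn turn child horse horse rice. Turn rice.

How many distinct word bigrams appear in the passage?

25 tokens → 24 bigram windows in total.
Repeated bigrams (each contributes count−1 duplicates):
  turn turn: 5
  hold turn: 2
  horse horse: 2
  rice hold: 2
7 duplicate windows → 24 − 7 = 17 distinct.

17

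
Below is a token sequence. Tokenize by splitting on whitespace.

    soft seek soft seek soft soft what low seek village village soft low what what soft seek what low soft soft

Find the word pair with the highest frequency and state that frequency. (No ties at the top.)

Bigram frequencies (highest first):
  soft seek: 3
  seek soft: 2
  soft soft: 2
  what low: 2
  soft what: 1
  low seek: 1
  … (9 more, each ≤ 1)

"soft seek", 3 times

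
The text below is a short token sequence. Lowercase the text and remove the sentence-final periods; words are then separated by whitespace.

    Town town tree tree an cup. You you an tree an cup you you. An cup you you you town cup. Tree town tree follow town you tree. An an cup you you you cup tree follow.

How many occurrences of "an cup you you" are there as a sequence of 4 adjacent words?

Scanning the 34 overlapping 4-gram windows for "an cup you you":
  position 5–8: an cup you you
  position 11–14: an cup you you
  position 15–18: an cup you you
  position 30–33: an cup you you

4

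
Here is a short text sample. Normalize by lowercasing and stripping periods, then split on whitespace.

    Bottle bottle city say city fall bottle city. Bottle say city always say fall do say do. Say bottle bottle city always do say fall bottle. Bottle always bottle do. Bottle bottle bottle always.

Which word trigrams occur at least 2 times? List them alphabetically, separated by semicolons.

Trigram counts meeting the condition (at least 2 times):
  bottle bottle always: 2
  bottle bottle city: 2

bottle bottle always; bottle bottle city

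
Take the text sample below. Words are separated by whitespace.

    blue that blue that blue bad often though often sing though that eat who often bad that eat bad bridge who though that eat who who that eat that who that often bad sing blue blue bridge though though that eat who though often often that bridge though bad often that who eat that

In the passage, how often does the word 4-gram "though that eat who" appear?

3

Scanning the 51 overlapping 4-gram windows for "though that eat who":
  position 11–14: though that eat who
  position 22–25: though that eat who
  position 39–42: though that eat who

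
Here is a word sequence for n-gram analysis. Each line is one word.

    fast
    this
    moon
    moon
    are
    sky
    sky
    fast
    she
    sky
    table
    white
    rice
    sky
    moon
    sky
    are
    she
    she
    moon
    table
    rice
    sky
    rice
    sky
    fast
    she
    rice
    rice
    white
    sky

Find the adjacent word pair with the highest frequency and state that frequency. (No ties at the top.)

"rice sky", 3 times

Bigram frequencies (highest first):
  rice sky: 3
  sky fast: 2
  fast she: 2
  fast this: 1
  this moon: 1
  moon moon: 1
  … (20 more, each ≤ 1)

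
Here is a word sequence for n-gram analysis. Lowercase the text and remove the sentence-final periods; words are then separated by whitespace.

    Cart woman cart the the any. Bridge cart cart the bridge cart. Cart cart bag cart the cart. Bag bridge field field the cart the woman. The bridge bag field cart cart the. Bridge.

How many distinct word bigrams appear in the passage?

21

34 tokens → 33 bigram windows in total.
Repeated bigrams (each contributes count−1 duplicates):
  cart the: 5
  cart cart: 4
  the bridge: 3
  bridge cart: 2
  cart bag: 2
  the cart: 2
12 duplicate windows → 33 − 12 = 21 distinct.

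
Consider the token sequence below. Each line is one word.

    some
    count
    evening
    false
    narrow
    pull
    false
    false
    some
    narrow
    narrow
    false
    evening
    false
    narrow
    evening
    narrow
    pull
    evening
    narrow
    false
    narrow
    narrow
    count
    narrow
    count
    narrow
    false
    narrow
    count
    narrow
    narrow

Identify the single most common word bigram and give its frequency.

Bigram frequencies (highest first):
  false narrow: 4
  narrow narrow: 3
  narrow false: 3
  narrow count: 3
  count narrow: 3
  evening false: 2
  … (11 more, each ≤ 2)

"false narrow", 4 times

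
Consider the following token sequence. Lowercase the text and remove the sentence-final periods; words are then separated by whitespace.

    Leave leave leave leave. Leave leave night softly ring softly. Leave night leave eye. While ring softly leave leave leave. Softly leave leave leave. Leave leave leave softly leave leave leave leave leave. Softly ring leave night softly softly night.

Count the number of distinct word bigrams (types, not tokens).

40 tokens → 39 bigram windows in total.
Repeated bigrams (each contributes count−1 duplicates):
  leave leave: 16
  softly leave: 4
  leave night: 3
  leave softly: 3
  night softly: 2
  ring softly: 2
  softly ring: 2
25 duplicate windows → 39 − 25 = 14 distinct.

14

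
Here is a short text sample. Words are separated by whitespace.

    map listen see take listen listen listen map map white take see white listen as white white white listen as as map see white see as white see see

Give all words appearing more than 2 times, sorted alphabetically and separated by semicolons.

Unigram counts meeting the condition (more than 2 times):
  as: 4
  listen: 6
  map: 4
  see: 6
  white: 7

as; listen; map; see; white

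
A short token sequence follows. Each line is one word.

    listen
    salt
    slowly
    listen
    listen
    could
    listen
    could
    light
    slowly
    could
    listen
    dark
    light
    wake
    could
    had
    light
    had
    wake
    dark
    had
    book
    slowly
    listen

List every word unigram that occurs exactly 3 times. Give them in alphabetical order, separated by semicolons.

Unigram counts meeting the condition (exactly 3 times):
  had: 3
  light: 3
  slowly: 3

had; light; slowly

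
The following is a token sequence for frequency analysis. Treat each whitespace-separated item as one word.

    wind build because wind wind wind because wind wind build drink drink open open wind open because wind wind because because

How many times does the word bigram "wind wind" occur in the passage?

Scanning the 20 overlapping bigram windows for "wind wind":
  position 4–5: wind wind
  position 5–6: wind wind
  position 8–9: wind wind
  position 18–19: wind wind

4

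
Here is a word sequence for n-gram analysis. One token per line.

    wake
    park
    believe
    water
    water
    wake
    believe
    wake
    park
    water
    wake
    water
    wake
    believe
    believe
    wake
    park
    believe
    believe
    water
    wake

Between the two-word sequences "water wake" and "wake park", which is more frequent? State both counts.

"water wake" (4 vs 3)

"water wake": 4 occurrences
"wake park": 3 occurrences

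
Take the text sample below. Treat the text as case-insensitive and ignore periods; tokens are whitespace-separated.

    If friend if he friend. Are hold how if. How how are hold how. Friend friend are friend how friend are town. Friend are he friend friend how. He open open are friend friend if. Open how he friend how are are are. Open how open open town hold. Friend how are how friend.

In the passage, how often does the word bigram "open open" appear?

2

Scanning the 53 overlapping bigram windows for "open open":
  position 30–31: open open
  position 46–47: open open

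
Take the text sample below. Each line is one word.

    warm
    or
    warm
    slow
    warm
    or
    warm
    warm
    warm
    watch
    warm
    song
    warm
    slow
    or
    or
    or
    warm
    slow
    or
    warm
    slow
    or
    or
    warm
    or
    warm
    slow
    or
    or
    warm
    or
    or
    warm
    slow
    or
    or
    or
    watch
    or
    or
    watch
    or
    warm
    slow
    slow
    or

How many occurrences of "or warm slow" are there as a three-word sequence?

Scanning the 45 overlapping trigram windows for "or warm slow":
  position 2–4: or warm slow
  position 17–19: or warm slow
  position 20–22: or warm slow
  position 26–28: or warm slow
  position 33–35: or warm slow
  position 43–45: or warm slow

6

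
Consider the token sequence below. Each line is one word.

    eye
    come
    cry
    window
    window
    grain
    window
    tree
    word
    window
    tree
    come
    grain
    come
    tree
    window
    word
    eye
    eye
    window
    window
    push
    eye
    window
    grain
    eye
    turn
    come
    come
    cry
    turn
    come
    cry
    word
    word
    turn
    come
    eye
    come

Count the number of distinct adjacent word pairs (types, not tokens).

29

39 tokens → 38 bigram windows in total.
Repeated bigrams (each contributes count−1 duplicates):
  come cry: 3
  turn come: 3
  eye come: 2
  eye window: 2
  window grain: 2
  window tree: 2
  window window: 2
9 duplicate windows → 38 − 9 = 29 distinct.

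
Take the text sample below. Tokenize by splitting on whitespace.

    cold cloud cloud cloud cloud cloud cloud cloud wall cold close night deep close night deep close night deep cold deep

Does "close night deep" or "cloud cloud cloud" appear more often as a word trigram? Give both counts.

"close night deep": 3 occurrences
"cloud cloud cloud": 5 occurrences

"cloud cloud cloud" (5 vs 3)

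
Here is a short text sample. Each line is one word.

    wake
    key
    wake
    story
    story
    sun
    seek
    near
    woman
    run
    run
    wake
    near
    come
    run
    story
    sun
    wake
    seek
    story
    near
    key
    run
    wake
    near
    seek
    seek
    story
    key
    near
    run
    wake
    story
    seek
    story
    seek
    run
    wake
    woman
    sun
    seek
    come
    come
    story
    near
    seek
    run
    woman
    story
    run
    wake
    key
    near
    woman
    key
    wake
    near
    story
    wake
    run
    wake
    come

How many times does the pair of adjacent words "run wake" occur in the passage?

6

Scanning the 61 overlapping bigram windows for "run wake":
  position 11–12: run wake
  position 23–24: run wake
  position 31–32: run wake
  position 37–38: run wake
  position 50–51: run wake
  position 60–61: run wake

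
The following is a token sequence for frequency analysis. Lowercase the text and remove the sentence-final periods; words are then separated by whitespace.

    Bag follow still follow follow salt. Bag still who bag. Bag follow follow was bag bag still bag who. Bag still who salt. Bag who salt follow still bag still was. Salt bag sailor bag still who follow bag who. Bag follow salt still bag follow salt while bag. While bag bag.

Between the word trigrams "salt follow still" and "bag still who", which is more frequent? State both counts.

"salt follow still": 1 occurrence
"bag still who": 3 occurrences

"bag still who" (3 vs 1)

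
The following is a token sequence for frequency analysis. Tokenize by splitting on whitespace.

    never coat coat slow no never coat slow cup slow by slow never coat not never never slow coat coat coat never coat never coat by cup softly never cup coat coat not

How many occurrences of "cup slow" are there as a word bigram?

Scanning the 32 overlapping bigram windows for "cup slow":
  position 9–10: cup slow

1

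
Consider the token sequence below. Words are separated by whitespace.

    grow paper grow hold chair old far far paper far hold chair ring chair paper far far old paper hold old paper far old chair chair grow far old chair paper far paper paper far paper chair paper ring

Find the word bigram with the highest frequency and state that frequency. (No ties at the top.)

Bigram frequencies (highest first):
  paper far: 5
  far paper: 3
  chair paper: 3
  far old: 3
  hold chair: 2
  far far: 2
  … (18 more, each ≤ 2)

"paper far", 5 times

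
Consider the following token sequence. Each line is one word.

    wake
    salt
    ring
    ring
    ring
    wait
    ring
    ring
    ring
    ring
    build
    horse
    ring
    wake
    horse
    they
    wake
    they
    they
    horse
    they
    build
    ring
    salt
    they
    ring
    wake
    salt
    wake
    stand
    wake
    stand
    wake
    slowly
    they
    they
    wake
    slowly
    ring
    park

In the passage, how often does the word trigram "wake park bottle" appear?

Scanning the 38 overlapping trigram windows for "wake park bottle":
  (none found)

0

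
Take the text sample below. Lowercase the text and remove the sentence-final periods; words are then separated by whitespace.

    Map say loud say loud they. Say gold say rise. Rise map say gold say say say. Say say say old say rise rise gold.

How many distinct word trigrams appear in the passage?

25 tokens → 23 trigram windows in total.
Repeated trigrams (each contributes count−1 duplicates):
  say say say: 4
  say gold say: 2
  say rise rise: 2
5 duplicate windows → 23 − 5 = 18 distinct.

18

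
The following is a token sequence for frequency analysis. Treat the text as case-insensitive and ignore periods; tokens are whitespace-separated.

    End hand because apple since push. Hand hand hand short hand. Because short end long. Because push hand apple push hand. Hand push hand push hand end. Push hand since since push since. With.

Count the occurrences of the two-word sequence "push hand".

Scanning the 33 overlapping bigram windows for "push hand":
  position 6–7: push hand
  position 17–18: push hand
  position 20–21: push hand
  position 23–24: push hand
  position 25–26: push hand
  position 28–29: push hand

6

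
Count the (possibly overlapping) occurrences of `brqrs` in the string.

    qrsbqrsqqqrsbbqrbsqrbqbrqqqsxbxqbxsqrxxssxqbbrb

Sliding a length-5 window over the 47 characters (43 positions):
  (no match at any position)

0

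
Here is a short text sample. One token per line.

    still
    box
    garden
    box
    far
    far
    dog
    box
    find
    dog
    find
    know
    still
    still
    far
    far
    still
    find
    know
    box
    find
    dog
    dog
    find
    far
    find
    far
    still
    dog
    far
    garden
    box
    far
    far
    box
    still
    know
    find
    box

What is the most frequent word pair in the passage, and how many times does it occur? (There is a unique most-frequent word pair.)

"far far", 3 times

Bigram frequencies (highest first):
  far far: 3
  garden box: 2
  box far: 2
  box find: 2
  find dog: 2
  dog find: 2
  … (22 more, each ≤ 2)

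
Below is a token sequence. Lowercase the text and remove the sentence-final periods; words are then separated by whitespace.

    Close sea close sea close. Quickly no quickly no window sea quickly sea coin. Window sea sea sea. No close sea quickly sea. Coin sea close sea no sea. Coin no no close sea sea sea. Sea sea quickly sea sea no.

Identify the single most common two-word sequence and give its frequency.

"sea sea", 7 times

Bigram frequencies (highest first):
  sea sea: 7
  close sea: 5
  sea close: 3
  sea quickly: 3
  quickly sea: 3
  sea coin: 3
  … (12 more, each ≤ 3)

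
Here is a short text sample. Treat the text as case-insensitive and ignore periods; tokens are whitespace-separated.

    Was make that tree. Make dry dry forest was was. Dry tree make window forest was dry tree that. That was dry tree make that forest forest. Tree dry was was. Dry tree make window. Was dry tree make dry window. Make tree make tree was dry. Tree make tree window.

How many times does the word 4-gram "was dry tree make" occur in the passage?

5

Scanning the 48 overlapping 4-gram windows for "was dry tree make":
  position 10–13: was dry tree make
  position 21–24: was dry tree make
  position 31–34: was dry tree make
  position 36–39: was dry tree make
  position 46–49: was dry tree make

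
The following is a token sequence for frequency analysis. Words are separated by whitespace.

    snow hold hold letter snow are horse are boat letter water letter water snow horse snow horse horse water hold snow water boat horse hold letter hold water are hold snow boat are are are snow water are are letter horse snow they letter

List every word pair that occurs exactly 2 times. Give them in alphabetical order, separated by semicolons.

Bigram counts meeting the condition (exactly 2 times):
  hold letter: 2
  hold snow: 2
  horse snow: 2
  letter water: 2
  snow horse: 2
  snow water: 2
  water are: 2

hold letter; hold snow; horse snow; letter water; snow horse; snow water; water are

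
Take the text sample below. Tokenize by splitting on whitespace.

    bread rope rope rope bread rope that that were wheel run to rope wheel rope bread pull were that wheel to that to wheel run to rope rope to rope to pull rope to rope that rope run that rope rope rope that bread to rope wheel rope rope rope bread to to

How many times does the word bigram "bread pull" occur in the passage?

Scanning the 52 overlapping bigram windows for "bread pull":
  position 16–17: bread pull

1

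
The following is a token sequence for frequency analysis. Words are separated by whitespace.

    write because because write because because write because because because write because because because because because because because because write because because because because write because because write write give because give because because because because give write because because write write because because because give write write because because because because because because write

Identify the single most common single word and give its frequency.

"because", 37 times

Unigram frequencies (highest first):
  because: 37
  write: 14
  give: 4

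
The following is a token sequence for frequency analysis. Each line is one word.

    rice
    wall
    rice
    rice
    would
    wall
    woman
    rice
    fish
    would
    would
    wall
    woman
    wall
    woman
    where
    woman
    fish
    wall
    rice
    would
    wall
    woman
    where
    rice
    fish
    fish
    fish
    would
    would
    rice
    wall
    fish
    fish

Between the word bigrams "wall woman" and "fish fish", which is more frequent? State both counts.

"wall woman": 4 occurrences
"fish fish": 3 occurrences

"wall woman" (4 vs 3)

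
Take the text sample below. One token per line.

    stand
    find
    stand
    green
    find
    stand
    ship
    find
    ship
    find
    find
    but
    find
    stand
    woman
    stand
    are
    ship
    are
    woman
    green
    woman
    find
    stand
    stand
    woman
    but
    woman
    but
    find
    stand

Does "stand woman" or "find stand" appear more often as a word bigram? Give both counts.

"find stand" (5 vs 2)

"stand woman": 2 occurrences
"find stand": 5 occurrences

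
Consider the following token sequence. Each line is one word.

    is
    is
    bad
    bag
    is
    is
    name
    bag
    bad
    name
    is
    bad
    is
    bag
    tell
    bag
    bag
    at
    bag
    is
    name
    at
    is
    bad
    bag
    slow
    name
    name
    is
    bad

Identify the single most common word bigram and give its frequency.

"is bad", 4 times

Bigram frequencies (highest first):
  is bad: 4
  is is: 2
  bad bag: 2
  bag is: 2
  is name: 2
  name is: 2
  … (15 more, each ≤ 1)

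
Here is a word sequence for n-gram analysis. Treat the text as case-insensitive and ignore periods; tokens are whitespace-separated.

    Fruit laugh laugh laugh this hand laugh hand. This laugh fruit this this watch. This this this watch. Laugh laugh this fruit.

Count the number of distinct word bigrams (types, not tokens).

15

22 tokens → 21 bigram windows in total.
Repeated bigrams (each contributes count−1 duplicates):
  laugh laugh: 3
  this this: 3
  laugh this: 2
  this watch: 2
6 duplicate windows → 21 − 6 = 15 distinct.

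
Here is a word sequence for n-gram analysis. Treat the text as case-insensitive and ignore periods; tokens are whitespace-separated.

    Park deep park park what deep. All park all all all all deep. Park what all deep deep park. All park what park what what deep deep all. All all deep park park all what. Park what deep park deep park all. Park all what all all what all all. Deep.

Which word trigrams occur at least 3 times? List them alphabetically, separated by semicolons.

all all all; all all deep

Trigram counts meeting the condition (at least 3 times):
  all all all: 3
  all all deep: 3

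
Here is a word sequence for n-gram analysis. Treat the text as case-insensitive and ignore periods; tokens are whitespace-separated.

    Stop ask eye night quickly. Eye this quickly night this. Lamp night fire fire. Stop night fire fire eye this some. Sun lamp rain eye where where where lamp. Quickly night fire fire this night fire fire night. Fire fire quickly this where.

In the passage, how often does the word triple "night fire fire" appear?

5

Scanning the 41 overlapping trigram windows for "night fire fire":
  position 12–14: night fire fire
  position 16–18: night fire fire
  position 31–33: night fire fire
  position 35–37: night fire fire
  position 38–40: night fire fire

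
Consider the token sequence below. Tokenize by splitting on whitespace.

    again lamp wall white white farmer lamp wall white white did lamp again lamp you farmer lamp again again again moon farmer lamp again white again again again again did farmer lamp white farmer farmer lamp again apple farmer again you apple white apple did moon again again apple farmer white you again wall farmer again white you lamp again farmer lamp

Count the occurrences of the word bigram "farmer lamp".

Scanning the 61 overlapping bigram windows for "farmer lamp":
  position 6–7: farmer lamp
  position 16–17: farmer lamp
  position 22–23: farmer lamp
  position 31–32: farmer lamp
  position 35–36: farmer lamp
  position 61–62: farmer lamp

6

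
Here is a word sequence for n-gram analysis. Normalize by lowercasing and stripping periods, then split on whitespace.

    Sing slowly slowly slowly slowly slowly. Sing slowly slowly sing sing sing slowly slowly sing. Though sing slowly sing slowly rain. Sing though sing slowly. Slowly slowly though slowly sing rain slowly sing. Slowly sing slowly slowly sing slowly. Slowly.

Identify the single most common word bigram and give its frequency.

"slowly slowly", 10 times

Bigram frequencies (highest first):
  slowly slowly: 10
  sing slowly: 9
  slowly sing: 8
  sing sing: 2
  sing though: 2
  though sing: 2
  … (6 more, each ≤ 1)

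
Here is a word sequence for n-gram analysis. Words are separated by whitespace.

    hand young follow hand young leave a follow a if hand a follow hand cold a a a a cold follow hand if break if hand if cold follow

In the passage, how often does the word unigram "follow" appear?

5

Scanning the 29 tokens for "follow":
  position 3: follow
  position 8: follow
  position 13: follow
  position 21: follow
  position 29: follow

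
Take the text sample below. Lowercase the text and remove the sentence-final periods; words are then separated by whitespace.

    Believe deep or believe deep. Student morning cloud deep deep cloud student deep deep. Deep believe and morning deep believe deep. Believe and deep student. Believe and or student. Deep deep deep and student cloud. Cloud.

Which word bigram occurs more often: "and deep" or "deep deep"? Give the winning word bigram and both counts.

"deep deep" (5 vs 1)

"and deep": 1 occurrence
"deep deep": 5 occurrences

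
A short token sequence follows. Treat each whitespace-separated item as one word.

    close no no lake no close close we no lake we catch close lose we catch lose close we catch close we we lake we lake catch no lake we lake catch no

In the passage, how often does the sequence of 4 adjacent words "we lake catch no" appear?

2

Scanning the 30 overlapping 4-gram windows for "we lake catch no":
  position 25–28: we lake catch no
  position 30–33: we lake catch no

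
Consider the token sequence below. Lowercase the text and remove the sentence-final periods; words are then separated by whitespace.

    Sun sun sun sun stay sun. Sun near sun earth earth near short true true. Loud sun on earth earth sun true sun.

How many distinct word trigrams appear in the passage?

20

23 tokens → 21 trigram windows in total.
Repeated trigrams (each contributes count−1 duplicates):
  sun sun sun: 2
1 duplicate windows → 21 − 1 = 20 distinct.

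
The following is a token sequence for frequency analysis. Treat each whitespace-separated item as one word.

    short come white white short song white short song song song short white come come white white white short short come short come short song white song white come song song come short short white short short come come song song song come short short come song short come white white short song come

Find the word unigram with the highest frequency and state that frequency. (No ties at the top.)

Unigram frequencies (highest first):
  short: 16
  come: 13
  song: 13
  white: 12

"short", 16 times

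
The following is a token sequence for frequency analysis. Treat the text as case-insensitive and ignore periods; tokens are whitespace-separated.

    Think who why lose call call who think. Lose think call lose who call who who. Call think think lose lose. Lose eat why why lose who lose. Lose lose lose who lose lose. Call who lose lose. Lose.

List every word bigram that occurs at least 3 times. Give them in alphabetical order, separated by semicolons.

call who; lose lose; lose who; who lose

Bigram counts meeting the condition (at least 3 times):
  call who: 3
  lose lose: 8
  lose who: 3
  who lose: 3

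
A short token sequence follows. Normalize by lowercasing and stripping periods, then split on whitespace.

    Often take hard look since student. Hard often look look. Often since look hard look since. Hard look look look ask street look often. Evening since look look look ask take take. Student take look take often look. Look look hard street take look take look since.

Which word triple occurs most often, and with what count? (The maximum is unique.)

Trigram frequencies (highest first):
  look look look: 3
  hard look since: 2
  often look look: 2
  look look ask: 2
  take look take: 2
  often take hard: 1
  … (33 more, each ≤ 1)

"look look look", 3 times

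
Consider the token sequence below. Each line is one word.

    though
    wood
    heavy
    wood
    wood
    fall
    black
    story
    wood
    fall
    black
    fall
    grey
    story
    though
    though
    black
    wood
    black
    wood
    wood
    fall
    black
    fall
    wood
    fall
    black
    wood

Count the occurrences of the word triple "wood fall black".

Scanning the 26 overlapping trigram windows for "wood fall black":
  position 5–7: wood fall black
  position 9–11: wood fall black
  position 21–23: wood fall black
  position 25–27: wood fall black

4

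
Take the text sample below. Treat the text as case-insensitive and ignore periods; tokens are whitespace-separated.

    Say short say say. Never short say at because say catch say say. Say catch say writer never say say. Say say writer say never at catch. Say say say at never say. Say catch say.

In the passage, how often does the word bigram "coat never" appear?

Scanning the 35 overlapping bigram windows for "coat never":
  (none found)

0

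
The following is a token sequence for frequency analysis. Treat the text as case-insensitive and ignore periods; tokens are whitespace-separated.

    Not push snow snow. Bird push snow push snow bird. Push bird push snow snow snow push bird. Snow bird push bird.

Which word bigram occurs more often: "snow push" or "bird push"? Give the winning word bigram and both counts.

"snow push": 2 occurrences
"bird push": 4 occurrences

"bird push" (4 vs 2)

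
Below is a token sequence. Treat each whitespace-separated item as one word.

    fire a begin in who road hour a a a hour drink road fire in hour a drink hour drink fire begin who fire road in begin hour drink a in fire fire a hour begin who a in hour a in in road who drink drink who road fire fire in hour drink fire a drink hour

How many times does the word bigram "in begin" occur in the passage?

1

Scanning the 57 overlapping bigram windows for "in begin":
  position 26–27: in begin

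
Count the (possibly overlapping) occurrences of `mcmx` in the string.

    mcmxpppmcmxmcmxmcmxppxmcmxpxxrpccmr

Sliding a length-4 window over the 35 characters (32 positions):
  position 1–4: mcmx
  position 8–11: mcmx
  position 12–15: mcmx
  position 16–19: mcmx
  position 23–26: mcmx

5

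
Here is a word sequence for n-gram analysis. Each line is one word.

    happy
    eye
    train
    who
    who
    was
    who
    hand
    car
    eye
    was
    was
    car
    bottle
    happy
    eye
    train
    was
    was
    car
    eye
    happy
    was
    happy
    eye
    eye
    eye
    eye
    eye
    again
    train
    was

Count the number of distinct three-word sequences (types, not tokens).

32 tokens → 30 trigram windows in total.
Repeated trigrams (each contributes count−1 duplicates):
  eye eye eye: 3
  happy eye train: 2
  was was car: 2
4 duplicate windows → 30 − 4 = 26 distinct.

26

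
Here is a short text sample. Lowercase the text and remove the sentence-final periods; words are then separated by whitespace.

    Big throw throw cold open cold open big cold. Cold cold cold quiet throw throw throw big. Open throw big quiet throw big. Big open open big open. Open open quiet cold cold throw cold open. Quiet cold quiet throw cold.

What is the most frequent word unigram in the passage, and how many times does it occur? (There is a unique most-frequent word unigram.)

Unigram frequencies (highest first):
  cold: 11
  throw: 9
  open: 9
  big: 7
  quiet: 5

"cold", 11 times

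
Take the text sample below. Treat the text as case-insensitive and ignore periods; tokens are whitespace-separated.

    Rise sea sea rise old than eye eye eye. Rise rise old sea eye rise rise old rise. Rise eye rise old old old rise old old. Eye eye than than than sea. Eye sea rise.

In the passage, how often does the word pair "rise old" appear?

Scanning the 35 overlapping bigram windows for "rise old":
  position 4–5: rise old
  position 11–12: rise old
  position 16–17: rise old
  position 21–22: rise old
  position 25–26: rise old

5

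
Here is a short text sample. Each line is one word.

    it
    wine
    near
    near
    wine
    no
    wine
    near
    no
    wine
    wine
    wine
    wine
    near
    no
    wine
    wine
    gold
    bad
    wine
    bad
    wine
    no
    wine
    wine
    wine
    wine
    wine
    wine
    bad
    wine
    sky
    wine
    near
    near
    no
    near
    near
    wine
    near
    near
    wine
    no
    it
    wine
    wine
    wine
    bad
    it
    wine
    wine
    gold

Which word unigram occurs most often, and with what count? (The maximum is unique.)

Unigram frequencies (highest first):
  wine: 26
  near: 10
  no: 6
  bad: 4
  it: 3
  gold: 2
  … (1 more, each ≤ 1)

"wine", 26 times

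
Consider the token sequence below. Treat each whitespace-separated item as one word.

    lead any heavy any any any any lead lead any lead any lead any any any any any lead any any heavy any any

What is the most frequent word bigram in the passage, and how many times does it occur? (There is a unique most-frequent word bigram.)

"any any", 9 times

Bigram frequencies (highest first):
  any any: 9
  lead any: 5
  any lead: 4
  any heavy: 2
  heavy any: 2
  lead lead: 1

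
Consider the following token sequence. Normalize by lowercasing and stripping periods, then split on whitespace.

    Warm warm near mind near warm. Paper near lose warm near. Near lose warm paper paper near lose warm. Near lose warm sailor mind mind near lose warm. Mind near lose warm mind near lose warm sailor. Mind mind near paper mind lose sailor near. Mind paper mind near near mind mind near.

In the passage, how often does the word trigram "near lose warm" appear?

7

Scanning the 51 overlapping trigram windows for "near lose warm":
  position 8–10: near lose warm
  position 12–14: near lose warm
  position 17–19: near lose warm
  position 20–22: near lose warm
  position 26–28: near lose warm
  position 30–32: near lose warm
  position 34–36: near lose warm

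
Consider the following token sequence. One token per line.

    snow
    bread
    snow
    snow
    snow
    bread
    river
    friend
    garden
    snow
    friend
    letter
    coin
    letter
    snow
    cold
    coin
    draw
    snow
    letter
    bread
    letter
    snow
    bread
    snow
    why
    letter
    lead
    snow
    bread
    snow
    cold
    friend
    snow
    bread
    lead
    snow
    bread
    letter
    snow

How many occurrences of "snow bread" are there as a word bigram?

6

Scanning the 39 overlapping bigram windows for "snow bread":
  position 1–2: snow bread
  position 5–6: snow bread
  position 23–24: snow bread
  position 29–30: snow bread
  position 34–35: snow bread
  position 37–38: snow bread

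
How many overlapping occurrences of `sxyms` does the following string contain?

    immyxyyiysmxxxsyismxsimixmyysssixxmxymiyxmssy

0

Sliding a length-5 window over the 45 characters (41 positions):
  (no match at any position)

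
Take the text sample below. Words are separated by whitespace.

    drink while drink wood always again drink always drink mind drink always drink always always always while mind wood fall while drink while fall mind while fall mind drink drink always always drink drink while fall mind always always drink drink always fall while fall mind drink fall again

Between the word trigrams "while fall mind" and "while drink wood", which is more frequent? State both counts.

"while fall mind" (4 vs 1)

"while fall mind": 4 occurrences
"while drink wood": 1 occurrence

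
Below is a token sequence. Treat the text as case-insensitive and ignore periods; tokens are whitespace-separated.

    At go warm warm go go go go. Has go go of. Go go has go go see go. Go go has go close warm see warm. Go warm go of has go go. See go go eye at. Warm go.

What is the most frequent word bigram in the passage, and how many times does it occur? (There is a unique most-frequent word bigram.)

"go go", 10 times

Bigram frequencies (highest first):
  go go: 10
  warm go: 4
  has go: 4
  go has: 3
  go warm: 2
  go of: 2
  … (13 more, each ≤ 2)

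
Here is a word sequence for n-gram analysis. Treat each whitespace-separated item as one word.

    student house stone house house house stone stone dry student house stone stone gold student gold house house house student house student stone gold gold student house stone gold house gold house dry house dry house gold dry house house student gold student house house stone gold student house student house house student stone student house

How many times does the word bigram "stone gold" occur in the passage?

Scanning the 55 overlapping bigram windows for "stone gold":
  position 13–14: stone gold
  position 23–24: stone gold
  position 28–29: stone gold
  position 46–47: stone gold

4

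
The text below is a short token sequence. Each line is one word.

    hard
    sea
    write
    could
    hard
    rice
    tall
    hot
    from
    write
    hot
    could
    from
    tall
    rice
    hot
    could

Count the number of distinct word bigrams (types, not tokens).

17 tokens → 16 bigram windows in total.
Repeated bigrams (each contributes count−1 duplicates):
  hot could: 2
1 duplicate windows → 16 − 1 = 15 distinct.

15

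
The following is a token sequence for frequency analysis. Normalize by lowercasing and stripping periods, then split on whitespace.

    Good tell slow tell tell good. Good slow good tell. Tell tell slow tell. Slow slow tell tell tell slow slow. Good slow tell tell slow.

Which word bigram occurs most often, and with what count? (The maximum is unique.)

"tell tell", 6 times

Bigram frequencies (highest first):
  tell tell: 6
  tell slow: 5
  slow tell: 4
  good tell: 2
  good slow: 2
  slow good: 2
  … (3 more, each ≤ 2)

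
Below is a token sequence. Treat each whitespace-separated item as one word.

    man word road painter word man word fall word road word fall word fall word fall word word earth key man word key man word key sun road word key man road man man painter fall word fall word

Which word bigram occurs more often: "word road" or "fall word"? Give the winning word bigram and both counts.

"fall word" (6 vs 2)

"word road": 2 occurrences
"fall word": 6 occurrences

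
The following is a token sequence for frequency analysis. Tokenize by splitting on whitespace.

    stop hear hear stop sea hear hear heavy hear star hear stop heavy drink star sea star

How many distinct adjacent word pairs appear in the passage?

14

17 tokens → 16 bigram windows in total.
Repeated bigrams (each contributes count−1 duplicates):
  hear hear: 2
  hear stop: 2
2 duplicate windows → 16 − 2 = 14 distinct.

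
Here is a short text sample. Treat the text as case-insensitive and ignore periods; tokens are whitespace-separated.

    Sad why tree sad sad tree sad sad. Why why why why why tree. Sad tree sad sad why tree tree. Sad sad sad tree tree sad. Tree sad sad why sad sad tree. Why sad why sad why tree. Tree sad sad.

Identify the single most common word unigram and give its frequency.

Unigram frequencies (highest first):
  sad: 20
  tree: 12
  why: 11

"sad", 20 times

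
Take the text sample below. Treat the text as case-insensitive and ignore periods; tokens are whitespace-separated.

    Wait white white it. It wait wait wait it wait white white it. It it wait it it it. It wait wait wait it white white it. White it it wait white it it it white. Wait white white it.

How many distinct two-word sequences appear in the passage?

40 tokens → 39 bigram windows in total.
Repeated bigrams (each contributes count−1 duplicates):
  it it: 9
  white it: 6
  it wait: 5
  wait wait: 4
  wait white: 4
  white white: 4
  it white: 3
  wait it: 3
30 duplicate windows → 39 − 30 = 9 distinct.

9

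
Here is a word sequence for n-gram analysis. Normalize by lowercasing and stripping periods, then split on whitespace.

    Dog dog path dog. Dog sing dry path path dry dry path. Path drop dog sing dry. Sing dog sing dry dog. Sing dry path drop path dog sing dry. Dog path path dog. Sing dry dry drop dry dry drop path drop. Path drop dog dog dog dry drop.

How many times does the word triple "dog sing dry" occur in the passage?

Scanning the 48 overlapping trigram windows for "dog sing dry":
  position 5–7: dog sing dry
  position 15–17: dog sing dry
  position 19–21: dog sing dry
  position 22–24: dog sing dry
  position 28–30: dog sing dry
  position 34–36: dog sing dry

6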